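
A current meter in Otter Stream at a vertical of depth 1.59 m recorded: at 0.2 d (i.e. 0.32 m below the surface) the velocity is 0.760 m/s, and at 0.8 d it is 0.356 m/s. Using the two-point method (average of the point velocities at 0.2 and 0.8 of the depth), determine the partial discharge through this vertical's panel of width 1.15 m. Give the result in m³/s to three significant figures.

1.02 m³/s

v̄ = (0.760 + 0.356) / 2 = 0.5580 m/s
q = v̄ × d × w = 0.5580 × 1.59 × 1.15 = 1.020 m³/s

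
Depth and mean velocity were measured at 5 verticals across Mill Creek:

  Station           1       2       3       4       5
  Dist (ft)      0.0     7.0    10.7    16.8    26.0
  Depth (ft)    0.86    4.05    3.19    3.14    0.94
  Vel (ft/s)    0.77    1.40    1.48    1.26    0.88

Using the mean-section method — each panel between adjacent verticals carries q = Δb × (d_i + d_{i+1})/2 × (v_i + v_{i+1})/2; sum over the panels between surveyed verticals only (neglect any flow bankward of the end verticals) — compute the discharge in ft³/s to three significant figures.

Panel 1-2: Δb = 7 ft, d̄ = (0.86+4.05)/2 = 2.455, v̄ = (0.77+1.40)/2 = 1.085 → q = 7×2.455×1.085 = 18.65 ft³/s
Panel 2-3: Δb = 3.7 ft, d̄ = (4.05+3.19)/2 = 3.62, v̄ = (1.40+1.48)/2 = 1.44 → q = 3.7×3.62×1.44 = 19.29 ft³/s
Panel 3-4: Δb = 6.1 ft, d̄ = (3.19+3.14)/2 = 3.165, v̄ = (1.48+1.26)/2 = 1.37 → q = 6.1×3.165×1.37 = 26.45 ft³/s
Panel 4-5: Δb = 9.2 ft, d̄ = (3.14+0.94)/2 = 2.04, v̄ = (1.26+0.88)/2 = 1.07 → q = 9.2×2.04×1.07 = 20.08 ft³/s
Q = Σ q = 84.46 ft³/s

84.5 ft³/s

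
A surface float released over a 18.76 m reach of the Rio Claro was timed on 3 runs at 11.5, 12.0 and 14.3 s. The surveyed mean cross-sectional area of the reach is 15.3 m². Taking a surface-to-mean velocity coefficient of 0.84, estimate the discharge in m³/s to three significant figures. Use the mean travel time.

19.1 m³/s

t̄ = (11.5 + 12.0 + 14.3) / 3 = 12.6 s
v_surface = L / t̄ = 18.76 / 12.6 = 1.489 m/s
v_mean = 0.84 × 1.489 = 1.251 m/s
Q = A × v_mean = 15.3 × 1.251 = 19.14 m³/s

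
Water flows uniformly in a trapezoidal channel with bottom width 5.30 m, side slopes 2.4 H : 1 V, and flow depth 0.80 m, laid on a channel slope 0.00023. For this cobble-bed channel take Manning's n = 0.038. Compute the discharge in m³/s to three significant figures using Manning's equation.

1.66 m³/s

A = (b + z·y)·y = (5.30 + 2.4×0.80)×0.80 = 5.776 m²
P = b + 2y√(1+z²) = 5.30 + 2×0.80×√(1+2.4²) = 9.460 m
R = A/P = 5.776/9.460 = 0.6106 m
Q = (1/n)·A·R^(2/3)·S^(1/2) = (1/0.038) × 5.776 × 0.6106^(2/3) × 0.00023^(1/2) = 1.659 m³/s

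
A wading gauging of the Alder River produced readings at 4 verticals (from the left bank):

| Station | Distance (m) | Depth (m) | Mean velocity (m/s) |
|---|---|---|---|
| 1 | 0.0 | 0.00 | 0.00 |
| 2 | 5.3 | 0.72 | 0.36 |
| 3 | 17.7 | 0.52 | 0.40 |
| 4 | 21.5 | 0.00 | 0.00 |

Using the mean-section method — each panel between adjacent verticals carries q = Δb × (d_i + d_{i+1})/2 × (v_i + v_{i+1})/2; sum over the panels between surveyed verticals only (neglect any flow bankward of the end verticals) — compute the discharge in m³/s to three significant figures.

3.46 m³/s

Panel 1-2: Δb = 5.3 m, d̄ = (0.00+0.72)/2 = 0.36, v̄ = (0.00+0.36)/2 = 0.18 → q = 5.3×0.36×0.18 = 0.3434 m³/s
Panel 2-3: Δb = 12.4 m, d̄ = (0.72+0.52)/2 = 0.62, v̄ = (0.36+0.40)/2 = 0.38 → q = 12.4×0.62×0.38 = 2.921 m³/s
Panel 3-4: Δb = 3.8 m, d̄ = (0.52+0.00)/2 = 0.26, v̄ = (0.40+0.00)/2 = 0.2 → q = 3.8×0.26×0.2 = 0.1976 m³/s
Q = Σ q = 3.462 m³/s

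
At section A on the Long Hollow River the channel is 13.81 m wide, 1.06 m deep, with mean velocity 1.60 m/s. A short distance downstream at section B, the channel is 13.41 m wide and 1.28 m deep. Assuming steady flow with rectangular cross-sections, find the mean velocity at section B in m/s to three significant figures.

Q = A₁V₁ = (13.81×1.06) × 1.60 = 23.42 m³/s
A₂ = 13.41 × 1.28 = 17.16 m²
V₂ = Q/A₂ = 23.42/17.16 = 1.365 m/s

1.36 m/s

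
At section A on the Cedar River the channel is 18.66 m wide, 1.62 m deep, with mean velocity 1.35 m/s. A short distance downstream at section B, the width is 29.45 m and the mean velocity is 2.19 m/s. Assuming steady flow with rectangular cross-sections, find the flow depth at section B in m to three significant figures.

Q = A₁V₁ = (18.66×1.62) × 1.35 = 40.81 m³/s
d₂ = Q/(b₂ V₂) = 40.81/(29.45×2.19) = 0.6327 m

0.633 m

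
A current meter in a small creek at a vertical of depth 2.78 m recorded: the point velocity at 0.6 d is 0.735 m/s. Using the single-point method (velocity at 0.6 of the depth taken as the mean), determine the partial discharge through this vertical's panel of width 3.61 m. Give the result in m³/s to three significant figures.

7.38 m³/s

v̄ = v₀.₆ = 0.735 m/s
q = v̄ × d × w = 0.7350 × 2.78 × 3.61 = 7.376 m³/s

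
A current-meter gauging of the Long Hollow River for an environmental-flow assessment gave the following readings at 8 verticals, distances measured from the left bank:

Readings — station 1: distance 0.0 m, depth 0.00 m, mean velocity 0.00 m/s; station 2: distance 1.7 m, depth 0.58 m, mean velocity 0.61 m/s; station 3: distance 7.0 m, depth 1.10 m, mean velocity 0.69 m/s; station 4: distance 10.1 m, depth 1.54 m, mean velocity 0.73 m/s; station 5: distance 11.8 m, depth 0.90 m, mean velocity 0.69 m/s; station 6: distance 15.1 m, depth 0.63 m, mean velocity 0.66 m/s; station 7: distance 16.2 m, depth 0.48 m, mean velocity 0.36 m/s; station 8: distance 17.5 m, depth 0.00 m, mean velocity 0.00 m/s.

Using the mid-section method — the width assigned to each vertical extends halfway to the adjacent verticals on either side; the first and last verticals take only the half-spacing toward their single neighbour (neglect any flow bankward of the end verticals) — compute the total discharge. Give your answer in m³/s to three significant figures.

9.80 m³/s

w_2 = (7.0 − 0.0)/2 = 3.5 m; q_2 = 0.61 × 0.58 × 3.5 = 1.238 m³/s
w_3 = (10.1 − 1.7)/2 = 4.2 m; q_3 = 0.69 × 1.10 × 4.2 = 3.188 m³/s
w_4 = (11.8 − 7.0)/2 = 2.4 m; q_4 = 0.73 × 1.54 × 2.4 = 2.698 m³/s
w_5 = (15.1 − 10.1)/2 = 2.5 m; q_5 = 0.69 × 0.90 × 2.5 = 1.553 m³/s
w_6 = (16.2 − 11.8)/2 = 2.2 m; q_6 = 0.66 × 0.63 × 2.2 = 0.9148 m³/s
w_7 = (17.5 − 15.1)/2 = 1.2 m; q_7 = 0.36 × 0.48 × 1.2 = 0.2074 m³/s
Stations 1, 8 contribute zero (depth or velocity is 0).
Q = Σ qᵢ = 9.799 m³/s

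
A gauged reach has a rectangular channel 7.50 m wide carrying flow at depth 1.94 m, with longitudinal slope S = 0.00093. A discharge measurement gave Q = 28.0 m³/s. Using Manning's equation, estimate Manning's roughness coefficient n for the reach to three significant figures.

A = b·y = 7.50 × 1.94 = 14.55 m²
P = b + 2y = 7.50 + 2×1.94 = 11.38 m
R = A/P = 14.55/11.38 = 1.279 m
n = (1/Q)·A·R^(2/3)·S^(1/2) = (1/28.0) × 14.55 × 1.178 × 0.03050 = 0.01867

0.0187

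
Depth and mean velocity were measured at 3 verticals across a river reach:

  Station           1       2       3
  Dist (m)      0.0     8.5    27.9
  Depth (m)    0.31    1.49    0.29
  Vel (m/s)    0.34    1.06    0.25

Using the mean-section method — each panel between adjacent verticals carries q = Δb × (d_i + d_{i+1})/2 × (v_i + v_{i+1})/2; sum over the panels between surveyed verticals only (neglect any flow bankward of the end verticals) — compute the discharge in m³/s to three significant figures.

Panel 1-2: Δb = 8.5 m, d̄ = (0.31+1.49)/2 = 0.9, v̄ = (0.34+1.06)/2 = 0.7 → q = 8.5×0.9×0.7 = 5.355 m³/s
Panel 2-3: Δb = 19.4 m, d̄ = (1.49+0.29)/2 = 0.89, v̄ = (1.06+0.25)/2 = 0.655 → q = 19.4×0.89×0.655 = 11.31 m³/s
Q = Σ q = 16.66 m³/s

16.7 m³/s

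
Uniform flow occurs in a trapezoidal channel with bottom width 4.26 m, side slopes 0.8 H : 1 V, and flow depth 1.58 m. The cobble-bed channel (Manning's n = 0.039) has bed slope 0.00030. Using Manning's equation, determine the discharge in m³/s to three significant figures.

A = (b + z·y)·y = (4.26 + 0.8×1.58)×1.58 = 8.728 m²
P = b + 2y√(1+z²) = 4.26 + 2×1.58×√(1+0.8²) = 8.307 m
R = A/P = 8.728/8.307 = 1.051 m
Q = (1/n)·A·R^(2/3)·S^(1/2) = (1/0.039) × 8.728 × 1.051^(2/3) × 0.00030^(1/2) = 4.006 m³/s

4.01 m³/s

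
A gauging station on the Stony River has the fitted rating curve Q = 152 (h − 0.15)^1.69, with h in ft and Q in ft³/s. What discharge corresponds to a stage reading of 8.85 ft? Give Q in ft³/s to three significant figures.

Q = 152 × (8.85 − 0.15)^1.69 = 152 × 8.7^1.69 = 5883 ft³/s

5880 ft³/s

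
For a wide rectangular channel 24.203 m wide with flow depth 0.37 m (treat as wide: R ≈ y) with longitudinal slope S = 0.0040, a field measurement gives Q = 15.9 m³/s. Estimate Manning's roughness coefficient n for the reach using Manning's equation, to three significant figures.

A = b·y = 24.203 × 0.37 = 8.955 m²
Wide channel: R ≈ y = 0.37 m
n = (1/Q)·A·R^(2/3)·S^(1/2) = (1/15.9) × 8.955 × 0.5154 × 0.06325 = 0.01836

0.0184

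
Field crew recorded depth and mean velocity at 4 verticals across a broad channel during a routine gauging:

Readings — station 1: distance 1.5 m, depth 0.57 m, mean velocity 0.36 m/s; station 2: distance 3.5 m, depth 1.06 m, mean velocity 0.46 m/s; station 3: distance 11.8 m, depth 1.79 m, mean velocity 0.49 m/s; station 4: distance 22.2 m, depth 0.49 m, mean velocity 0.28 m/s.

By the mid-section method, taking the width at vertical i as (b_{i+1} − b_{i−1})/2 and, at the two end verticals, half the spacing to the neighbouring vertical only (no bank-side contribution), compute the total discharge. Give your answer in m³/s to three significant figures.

11.6 m³/s

w_1 = (3.5 − 1.5)/2 = 1 m; q_1 = 0.36 × 0.57 × 1 = 0.2052 m³/s
w_2 = (11.8 − 1.5)/2 = 5.15 m; q_2 = 0.46 × 1.06 × 5.15 = 2.511 m³/s
w_3 = (22.2 − 3.5)/2 = 9.35 m; q_3 = 0.49 × 1.79 × 9.35 = 8.201 m³/s
w_4 = (22.2 − 11.8)/2 = 5.2 m; q_4 = 0.28 × 0.49 × 5.2 = 0.7134 m³/s
Q = Σ qᵢ = 11.63 m³/s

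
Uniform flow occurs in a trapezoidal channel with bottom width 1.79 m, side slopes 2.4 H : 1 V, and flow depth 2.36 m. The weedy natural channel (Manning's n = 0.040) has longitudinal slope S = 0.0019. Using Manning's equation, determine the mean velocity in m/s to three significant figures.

1.27 m/s

A = (b + z·y)·y = (1.79 + 2.4×2.36)×2.36 = 17.59 m²
P = b + 2y√(1+z²) = 1.79 + 2×2.36×√(1+2.4²) = 14.06 m
R = A/P = 17.59/14.06 = 1.251 m
Q = (1/n)·A·R^(2/3)·S^(1/2) = (1/0.040) × 17.59 × 1.251^(2/3) × 0.0019^(1/2) = 22.26 m³/s
V = Q/A = 22.26/17.59 = 1.265 m/s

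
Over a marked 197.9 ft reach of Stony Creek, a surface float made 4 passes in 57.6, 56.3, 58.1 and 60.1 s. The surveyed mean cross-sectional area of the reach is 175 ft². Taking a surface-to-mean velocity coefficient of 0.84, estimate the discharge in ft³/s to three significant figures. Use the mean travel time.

501 ft³/s

t̄ = (57.6 + 56.3 + 58.1 + 60.1) / 4 = 58.025 s
v_surface = L / t̄ = 197.9 / 58.025 = 3.411 ft/s
v_mean = 0.84 × 3.411 = 2.865 ft/s
Q = A × v_mean = 175 × 2.865 = 501.4 ft³/s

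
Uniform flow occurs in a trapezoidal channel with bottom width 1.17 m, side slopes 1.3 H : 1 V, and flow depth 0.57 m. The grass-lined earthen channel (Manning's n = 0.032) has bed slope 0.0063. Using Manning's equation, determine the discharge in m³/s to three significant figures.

A = (b + z·y)·y = (1.17 + 1.3×0.57)×0.57 = 1.089 m²
P = b + 2y√(1+z²) = 1.17 + 2×0.57×√(1+1.3²) = 3.040 m
R = A/P = 1.089/3.040 = 0.3583 m
Q = (1/n)·A·R^(2/3)·S^(1/2) = (1/0.032) × 1.089 × 0.3583^(2/3) × 0.0063^(1/2) = 1.363 m³/s

1.36 m³/s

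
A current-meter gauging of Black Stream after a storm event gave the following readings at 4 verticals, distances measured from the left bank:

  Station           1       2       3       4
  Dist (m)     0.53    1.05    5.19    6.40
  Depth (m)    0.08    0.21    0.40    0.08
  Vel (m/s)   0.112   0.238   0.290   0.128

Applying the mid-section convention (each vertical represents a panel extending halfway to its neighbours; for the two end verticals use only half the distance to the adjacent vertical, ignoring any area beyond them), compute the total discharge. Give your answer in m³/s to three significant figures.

w_1 = (1.05 − 0.53)/2 = 0.26 m; q_1 = 0.112 × 0.08 × 0.26 = 0.002330 m³/s
w_2 = (5.19 − 0.53)/2 = 2.33 m; q_2 = 0.238 × 0.21 × 2.33 = 0.1165 m³/s
w_3 = (6.40 − 1.05)/2 = 2.675 m; q_3 = 0.290 × 0.40 × 2.675 = 0.3103 m³/s
w_4 = (6.40 − 5.19)/2 = 0.605 m; q_4 = 0.128 × 0.08 × 0.605 = 0.006195 m³/s
Q = Σ qᵢ = 0.4353 m³/s

0.435 m³/s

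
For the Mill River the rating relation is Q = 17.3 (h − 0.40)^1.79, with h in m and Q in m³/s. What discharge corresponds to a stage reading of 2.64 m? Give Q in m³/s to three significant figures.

73.3 m³/s

Q = 17.3 × (2.64 − 0.40)^1.79 = 17.3 × 2.24^1.79 = 73.28 m³/s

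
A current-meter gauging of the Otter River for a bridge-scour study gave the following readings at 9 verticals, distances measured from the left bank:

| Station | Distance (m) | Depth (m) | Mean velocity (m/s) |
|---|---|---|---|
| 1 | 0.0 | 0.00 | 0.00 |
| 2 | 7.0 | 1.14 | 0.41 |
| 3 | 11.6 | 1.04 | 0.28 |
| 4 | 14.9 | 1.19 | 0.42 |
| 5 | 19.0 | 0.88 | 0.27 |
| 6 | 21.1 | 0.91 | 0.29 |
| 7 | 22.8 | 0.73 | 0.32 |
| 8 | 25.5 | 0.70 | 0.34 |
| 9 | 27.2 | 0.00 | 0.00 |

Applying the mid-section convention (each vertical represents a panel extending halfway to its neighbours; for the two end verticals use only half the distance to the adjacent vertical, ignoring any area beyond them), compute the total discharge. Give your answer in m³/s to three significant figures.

7.99 m³/s

w_2 = (11.6 − 0.0)/2 = 5.8 m; q_2 = 0.41 × 1.14 × 5.8 = 2.711 m³/s
w_3 = (14.9 − 7.0)/2 = 3.95 m; q_3 = 0.28 × 1.04 × 3.95 = 1.150 m³/s
w_4 = (19.0 − 11.6)/2 = 3.7 m; q_4 = 0.42 × 1.19 × 3.7 = 1.849 m³/s
w_5 = (21.1 − 14.9)/2 = 3.1 m; q_5 = 0.27 × 0.88 × 3.1 = 0.7366 m³/s
w_6 = (22.8 − 19.0)/2 = 1.9 m; q_6 = 0.29 × 0.91 × 1.9 = 0.5014 m³/s
w_7 = (25.5 − 21.1)/2 = 2.2 m; q_7 = 0.32 × 0.73 × 2.2 = 0.5139 m³/s
w_8 = (27.2 − 22.8)/2 = 2.2 m; q_8 = 0.34 × 0.70 × 2.2 = 0.5236 m³/s
Stations 1, 9 contribute zero (depth or velocity is 0).
Q = Σ qᵢ = 7.986 m³/s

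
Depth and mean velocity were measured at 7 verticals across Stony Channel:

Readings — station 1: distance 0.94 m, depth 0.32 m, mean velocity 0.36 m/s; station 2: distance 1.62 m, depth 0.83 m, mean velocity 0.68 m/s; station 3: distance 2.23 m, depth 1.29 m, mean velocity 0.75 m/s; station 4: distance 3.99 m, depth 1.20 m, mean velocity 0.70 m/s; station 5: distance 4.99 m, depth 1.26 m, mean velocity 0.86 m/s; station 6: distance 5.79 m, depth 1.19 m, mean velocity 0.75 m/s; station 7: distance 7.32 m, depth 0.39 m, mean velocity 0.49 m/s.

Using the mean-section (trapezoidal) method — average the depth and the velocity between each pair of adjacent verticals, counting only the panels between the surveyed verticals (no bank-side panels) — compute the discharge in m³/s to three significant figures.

Panel 1-2: Δb = 0.68 m, d̄ = (0.32+0.83)/2 = 0.575, v̄ = (0.36+0.68)/2 = 0.52 → q = 0.68×0.575×0.52 = 0.2033 m³/s
Panel 2-3: Δb = 0.61 m, d̄ = (0.83+1.29)/2 = 1.06, v̄ = (0.68+0.75)/2 = 0.715 → q = 0.61×1.06×0.715 = 0.4623 m³/s
Panel 3-4: Δb = 1.76 m, d̄ = (1.29+1.20)/2 = 1.245, v̄ = (0.75+0.70)/2 = 0.725 → q = 1.76×1.245×0.725 = 1.589 m³/s
Panel 4-5: Δb = 1 m, d̄ = (1.20+1.26)/2 = 1.23, v̄ = (0.70+0.86)/2 = 0.78 → q = 1×1.23×0.78 = 0.9594 m³/s
Panel 5-6: Δb = 0.8 m, d̄ = (1.26+1.19)/2 = 1.225, v̄ = (0.86+0.75)/2 = 0.805 → q = 0.8×1.225×0.805 = 0.7889 m³/s
Panel 6-7: Δb = 1.53 m, d̄ = (1.19+0.39)/2 = 0.79, v̄ = (0.75+0.49)/2 = 0.62 → q = 1.53×0.79×0.62 = 0.7494 m³/s
Q = Σ q = 4.752 m³/s

4.75 m³/s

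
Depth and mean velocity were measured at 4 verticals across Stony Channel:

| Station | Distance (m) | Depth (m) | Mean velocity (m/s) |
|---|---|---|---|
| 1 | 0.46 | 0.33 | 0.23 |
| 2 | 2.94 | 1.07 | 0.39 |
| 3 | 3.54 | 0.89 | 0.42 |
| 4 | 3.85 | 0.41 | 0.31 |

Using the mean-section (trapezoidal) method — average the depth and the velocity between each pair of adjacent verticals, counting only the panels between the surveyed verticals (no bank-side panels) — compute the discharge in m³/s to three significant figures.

Panel 1-2: Δb = 2.48 m, d̄ = (0.33+1.07)/2 = 0.7, v̄ = (0.23+0.39)/2 = 0.31 → q = 2.48×0.7×0.31 = 0.5382 m³/s
Panel 2-3: Δb = 0.6 m, d̄ = (1.07+0.89)/2 = 0.98, v̄ = (0.39+0.42)/2 = 0.405 → q = 0.6×0.98×0.405 = 0.2381 m³/s
Panel 3-4: Δb = 0.31 m, d̄ = (0.89+0.41)/2 = 0.65, v̄ = (0.42+0.31)/2 = 0.365 → q = 0.31×0.65×0.365 = 0.07355 m³/s
Q = Σ q = 0.8498 m³/s

0.850 m³/s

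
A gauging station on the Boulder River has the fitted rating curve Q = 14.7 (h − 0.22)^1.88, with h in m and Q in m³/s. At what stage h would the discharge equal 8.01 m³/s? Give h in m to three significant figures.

h − h₀ = (Q/C)^(1/b) = (8.01/14.7)^(1/1.88) = 0.7240 m
h = 0.22 + 0.7240 = 0.9440 m

0.944 m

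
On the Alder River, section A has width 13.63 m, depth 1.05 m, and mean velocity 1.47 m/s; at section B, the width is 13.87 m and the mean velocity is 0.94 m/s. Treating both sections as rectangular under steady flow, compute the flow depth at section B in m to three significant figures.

1.61 m

Q = A₁V₁ = (13.63×1.05) × 1.47 = 21.04 m³/s
d₂ = Q/(b₂ V₂) = 21.04/(13.87×0.94) = 1.614 m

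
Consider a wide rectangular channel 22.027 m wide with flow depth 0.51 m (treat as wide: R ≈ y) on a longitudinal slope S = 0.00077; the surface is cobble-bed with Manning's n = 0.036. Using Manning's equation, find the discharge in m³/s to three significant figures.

A = b·y = 22.027 × 0.51 = 11.23 m²
Wide channel: R ≈ y = 0.51 m
Q = (1/n)·A·R^(2/3)·S^(1/2) = (1/0.036) × 11.23 × 0.5100^(2/3) × 0.00077^(1/2) = 5.527 m³/s

5.53 m³/s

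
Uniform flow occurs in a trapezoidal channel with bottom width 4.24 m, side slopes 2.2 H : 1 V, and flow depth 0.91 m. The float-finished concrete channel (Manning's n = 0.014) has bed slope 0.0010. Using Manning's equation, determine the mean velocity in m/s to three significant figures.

1.71 m/s

A = (b + z·y)·y = (4.24 + 2.2×0.91)×0.91 = 5.680 m²
P = b + 2y√(1+z²) = 4.24 + 2×0.91×√(1+2.2²) = 8.638 m
R = A/P = 5.680/8.638 = 0.6576 m
Q = (1/n)·A·R^(2/3)·S^(1/2) = (1/0.014) × 5.680 × 0.6576^(2/3) × 0.0010^(1/2) = 9.702 m³/s
V = Q/A = 9.702/5.680 = 1.708 m/s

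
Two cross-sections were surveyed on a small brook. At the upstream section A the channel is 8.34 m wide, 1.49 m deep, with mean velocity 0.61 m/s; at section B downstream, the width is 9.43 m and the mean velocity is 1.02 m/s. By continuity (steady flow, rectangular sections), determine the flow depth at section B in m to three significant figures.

Q = A₁V₁ = (8.34×1.49) × 0.61 = 7.580 m³/s
d₂ = Q/(b₂ V₂) = 7.580/(9.43×1.02) = 0.7881 m

0.788 m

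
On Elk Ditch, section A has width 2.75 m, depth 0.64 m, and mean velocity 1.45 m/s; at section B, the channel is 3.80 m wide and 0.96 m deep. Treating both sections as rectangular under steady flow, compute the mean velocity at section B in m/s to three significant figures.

0.700 m/s

Q = A₁V₁ = (2.75×0.64) × 1.45 = 2.552 m³/s
A₂ = 3.80 × 0.96 = 3.648 m²
V₂ = Q/A₂ = 2.552/3.648 = 0.6996 m/s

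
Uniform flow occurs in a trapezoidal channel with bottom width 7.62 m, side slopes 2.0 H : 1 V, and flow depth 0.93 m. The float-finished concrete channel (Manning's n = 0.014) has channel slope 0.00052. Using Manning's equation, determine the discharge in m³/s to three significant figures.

11.8 m³/s

A = (b + z·y)·y = (7.62 + 2.0×0.93)×0.93 = 8.816 m²
P = b + 2y√(1+z²) = 7.62 + 2×0.93×√(1+2.0²) = 11.78 m
R = A/P = 8.816/11.78 = 0.7485 m
Q = (1/n)·A·R^(2/3)·S^(1/2) = (1/0.014) × 8.816 × 0.7485^(2/3) × 0.00052^(1/2) = 11.84 m³/s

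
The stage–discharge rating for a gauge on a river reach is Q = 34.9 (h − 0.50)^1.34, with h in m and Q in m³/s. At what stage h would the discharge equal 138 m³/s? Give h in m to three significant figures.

h − h₀ = (Q/C)^(1/b) = (138/34.9)^(1/1.34) = 2.790 m
h = 0.50 + 2.790 = 3.290 m

3.29 m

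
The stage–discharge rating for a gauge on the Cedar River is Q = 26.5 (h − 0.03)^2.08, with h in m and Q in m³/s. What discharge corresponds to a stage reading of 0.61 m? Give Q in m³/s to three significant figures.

8.53 m³/s

Q = 26.5 × (0.61 − 0.03)^2.08 = 26.5 × 0.58^2.08 = 8.534 m³/s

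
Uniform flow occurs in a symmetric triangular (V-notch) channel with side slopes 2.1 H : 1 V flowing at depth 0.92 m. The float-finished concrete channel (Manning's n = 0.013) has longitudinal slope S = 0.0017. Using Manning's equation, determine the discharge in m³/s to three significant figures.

A = z·y² = 2.1×0.92² = 1.777 m²
P = 2y√(1+z²) = 2×0.92×√(1+2.1²) = 4.280 m
R = A/P = 1.777/4.280 = 0.4153 m
Q = (1/n)·A·R^(2/3)·S^(1/2) = (1/0.013) × 1.777 × 0.4153^(2/3) × 0.0017^(1/2) = 3.138 m³/s

3.14 m³/s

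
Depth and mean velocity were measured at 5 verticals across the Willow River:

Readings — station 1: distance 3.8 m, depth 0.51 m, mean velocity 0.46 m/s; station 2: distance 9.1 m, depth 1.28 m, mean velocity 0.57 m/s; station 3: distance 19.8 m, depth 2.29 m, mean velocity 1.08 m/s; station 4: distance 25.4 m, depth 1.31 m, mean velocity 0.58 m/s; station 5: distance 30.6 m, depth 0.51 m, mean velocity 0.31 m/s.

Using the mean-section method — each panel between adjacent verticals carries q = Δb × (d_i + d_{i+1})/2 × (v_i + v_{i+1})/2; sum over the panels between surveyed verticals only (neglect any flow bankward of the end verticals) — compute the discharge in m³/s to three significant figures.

Panel 1-2: Δb = 5.3 m, d̄ = (0.51+1.28)/2 = 0.895, v̄ = (0.46+0.57)/2 = 0.515 → q = 5.3×0.895×0.515 = 2.443 m³/s
Panel 2-3: Δb = 10.7 m, d̄ = (1.28+2.29)/2 = 1.785, v̄ = (0.57+1.08)/2 = 0.825 → q = 10.7×1.785×0.825 = 15.76 m³/s
Panel 3-4: Δb = 5.6 m, d̄ = (2.29+1.31)/2 = 1.8, v̄ = (1.08+0.58)/2 = 0.83 → q = 5.6×1.8×0.83 = 8.366 m³/s
Panel 4-5: Δb = 5.2 m, d̄ = (1.31+0.51)/2 = 0.91, v̄ = (0.58+0.31)/2 = 0.445 → q = 5.2×0.91×0.445 = 2.106 m³/s
Q = Σ q = 28.67 m³/s

28.7 m³/s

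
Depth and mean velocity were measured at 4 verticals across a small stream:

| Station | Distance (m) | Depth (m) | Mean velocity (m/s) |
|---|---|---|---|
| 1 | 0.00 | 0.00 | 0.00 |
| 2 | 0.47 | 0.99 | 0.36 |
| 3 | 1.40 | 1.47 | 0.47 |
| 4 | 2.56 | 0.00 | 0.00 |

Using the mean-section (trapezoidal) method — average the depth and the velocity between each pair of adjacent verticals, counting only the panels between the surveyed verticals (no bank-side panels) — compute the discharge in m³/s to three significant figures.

0.717 m³/s

Panel 1-2: Δb = 0.47 m, d̄ = (0.00+0.99)/2 = 0.495, v̄ = (0.00+0.36)/2 = 0.18 → q = 0.47×0.495×0.18 = 0.04188 m³/s
Panel 2-3: Δb = 0.93 m, d̄ = (0.99+1.47)/2 = 1.23, v̄ = (0.36+0.47)/2 = 0.415 → q = 0.93×1.23×0.415 = 0.4747 m³/s
Panel 3-4: Δb = 1.16 m, d̄ = (1.47+0.00)/2 = 0.735, v̄ = (0.47+0.00)/2 = 0.235 → q = 1.16×0.735×0.235 = 0.2004 m³/s
Q = Σ q = 0.7170 m³/s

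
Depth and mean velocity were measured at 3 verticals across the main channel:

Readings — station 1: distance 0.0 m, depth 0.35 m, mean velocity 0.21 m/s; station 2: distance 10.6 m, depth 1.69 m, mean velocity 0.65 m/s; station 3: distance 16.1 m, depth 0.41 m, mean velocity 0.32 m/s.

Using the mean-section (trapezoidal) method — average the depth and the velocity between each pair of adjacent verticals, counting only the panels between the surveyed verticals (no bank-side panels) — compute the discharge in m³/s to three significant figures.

Panel 1-2: Δb = 10.6 m, d̄ = (0.35+1.69)/2 = 1.02, v̄ = (0.21+0.65)/2 = 0.43 → q = 10.6×1.02×0.43 = 4.649 m³/s
Panel 2-3: Δb = 5.5 m, d̄ = (1.69+0.41)/2 = 1.05, v̄ = (0.65+0.32)/2 = 0.485 → q = 5.5×1.05×0.485 = 2.801 m³/s
Q = Σ q = 7.450 m³/s

7.45 m³/s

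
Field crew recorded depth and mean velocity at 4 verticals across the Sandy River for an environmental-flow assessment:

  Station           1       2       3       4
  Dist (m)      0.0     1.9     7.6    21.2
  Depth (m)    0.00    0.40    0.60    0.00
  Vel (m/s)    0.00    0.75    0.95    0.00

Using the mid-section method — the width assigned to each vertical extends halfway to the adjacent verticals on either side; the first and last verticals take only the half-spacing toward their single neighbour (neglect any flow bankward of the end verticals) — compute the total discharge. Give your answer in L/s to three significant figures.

6640 L/s

w_2 = (7.6 − 0.0)/2 = 3.8 m; q_2 = 0.75 × 0.40 × 3.8 = 1.140 m³/s
w_3 = (21.2 − 1.9)/2 = 9.65 m; q_3 = 0.95 × 0.60 × 9.65 = 5.501 m³/s
Stations 1, 4 contribute zero (depth or velocity is 0).
Q = Σ qᵢ = 6.641 m³/s
= 6.641 × 1000 = 6641 L/s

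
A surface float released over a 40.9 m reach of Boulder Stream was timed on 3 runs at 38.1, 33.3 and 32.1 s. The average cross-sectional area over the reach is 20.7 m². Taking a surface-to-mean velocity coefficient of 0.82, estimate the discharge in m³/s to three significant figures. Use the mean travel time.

20.1 m³/s

t̄ = (38.1 + 33.3 + 32.1) / 3 = 34.5 s
v_surface = L / t̄ = 40.9 / 34.5 = 1.186 m/s
v_mean = 0.82 × 1.186 = 0.9721 m/s
Q = A × v_mean = 20.7 × 0.9721 = 20.12 m³/s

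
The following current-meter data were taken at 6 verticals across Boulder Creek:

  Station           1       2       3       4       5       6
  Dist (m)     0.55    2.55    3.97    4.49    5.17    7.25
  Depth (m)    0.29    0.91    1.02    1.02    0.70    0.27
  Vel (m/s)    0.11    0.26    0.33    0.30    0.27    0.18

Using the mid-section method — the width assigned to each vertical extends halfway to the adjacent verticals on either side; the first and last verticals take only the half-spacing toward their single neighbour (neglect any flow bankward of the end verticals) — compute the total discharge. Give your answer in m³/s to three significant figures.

w_1 = (2.55 − 0.55)/2 = 1 m; q_1 = 0.11 × 0.29 × 1 = 0.03190 m³/s
w_2 = (3.97 − 0.55)/2 = 1.71 m; q_2 = 0.26 × 0.91 × 1.71 = 0.4046 m³/s
w_3 = (4.49 − 2.55)/2 = 0.97 m; q_3 = 0.33 × 1.02 × 0.97 = 0.3265 m³/s
w_4 = (5.17 − 3.97)/2 = 0.6 m; q_4 = 0.30 × 1.02 × 0.6 = 0.1836 m³/s
w_5 = (7.25 − 4.49)/2 = 1.38 m; q_5 = 0.27 × 0.70 × 1.38 = 0.2608 m³/s
w_6 = (7.25 − 5.17)/2 = 1.04 m; q_6 = 0.18 × 0.27 × 1.04 = 0.05054 m³/s
Q = Σ qᵢ = 1.258 m³/s

1.26 m³/s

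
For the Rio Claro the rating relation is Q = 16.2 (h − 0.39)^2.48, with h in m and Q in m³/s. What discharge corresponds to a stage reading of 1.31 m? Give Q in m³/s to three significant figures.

Q = 16.2 × (1.31 − 0.39)^2.48 = 16.2 × 0.92^2.48 = 13.17 m³/s

13.2 m³/s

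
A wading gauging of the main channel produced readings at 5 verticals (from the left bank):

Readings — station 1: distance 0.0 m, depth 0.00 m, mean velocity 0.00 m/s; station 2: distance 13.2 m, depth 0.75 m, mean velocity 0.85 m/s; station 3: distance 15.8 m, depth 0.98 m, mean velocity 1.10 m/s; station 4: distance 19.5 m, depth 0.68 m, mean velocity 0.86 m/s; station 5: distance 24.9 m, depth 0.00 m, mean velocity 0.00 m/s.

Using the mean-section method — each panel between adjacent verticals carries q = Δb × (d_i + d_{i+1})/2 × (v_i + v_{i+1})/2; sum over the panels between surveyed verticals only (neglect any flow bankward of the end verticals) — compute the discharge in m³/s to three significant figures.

8.10 m³/s

Panel 1-2: Δb = 13.2 m, d̄ = (0.00+0.75)/2 = 0.375, v̄ = (0.00+0.85)/2 = 0.425 → q = 13.2×0.375×0.425 = 2.104 m³/s
Panel 2-3: Δb = 2.6 m, d̄ = (0.75+0.98)/2 = 0.865, v̄ = (0.85+1.10)/2 = 0.975 → q = 2.6×0.865×0.975 = 2.193 m³/s
Panel 3-4: Δb = 3.7 m, d̄ = (0.98+0.68)/2 = 0.83, v̄ = (1.10+0.86)/2 = 0.98 → q = 3.7×0.83×0.98 = 3.010 m³/s
Panel 4-5: Δb = 5.4 m, d̄ = (0.68+0.00)/2 = 0.34, v̄ = (0.86+0.00)/2 = 0.43 → q = 5.4×0.34×0.43 = 0.7895 m³/s
Q = Σ q = 8.096 m³/s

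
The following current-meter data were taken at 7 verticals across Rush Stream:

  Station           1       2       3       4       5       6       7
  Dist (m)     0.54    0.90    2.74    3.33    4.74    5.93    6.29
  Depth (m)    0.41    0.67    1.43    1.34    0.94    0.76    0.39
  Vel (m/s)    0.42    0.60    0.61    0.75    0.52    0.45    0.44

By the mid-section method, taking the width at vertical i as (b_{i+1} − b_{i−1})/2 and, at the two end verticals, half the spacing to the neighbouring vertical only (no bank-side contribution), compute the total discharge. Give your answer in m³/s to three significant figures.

3.47 m³/s

w_1 = (0.90 − 0.54)/2 = 0.18 m; q_1 = 0.42 × 0.41 × 0.18 = 0.03100 m³/s
w_2 = (2.74 − 0.54)/2 = 1.1 m; q_2 = 0.60 × 0.67 × 1.1 = 0.4422 m³/s
w_3 = (3.33 − 0.90)/2 = 1.215 m; q_3 = 0.61 × 1.43 × 1.215 = 1.060 m³/s
w_4 = (4.74 − 2.74)/2 = 1 m; q_4 = 0.75 × 1.34 × 1 = 1.005 m³/s
w_5 = (5.93 − 3.33)/2 = 1.3 m; q_5 = 0.52 × 0.94 × 1.3 = 0.6354 m³/s
w_6 = (6.29 − 4.74)/2 = 0.775 m; q_6 = 0.45 × 0.76 × 0.775 = 0.2651 m³/s
w_7 = (6.29 − 5.93)/2 = 0.18 m; q_7 = 0.44 × 0.39 × 0.18 = 0.03089 m³/s
Q = Σ qᵢ = 3.469 m³/s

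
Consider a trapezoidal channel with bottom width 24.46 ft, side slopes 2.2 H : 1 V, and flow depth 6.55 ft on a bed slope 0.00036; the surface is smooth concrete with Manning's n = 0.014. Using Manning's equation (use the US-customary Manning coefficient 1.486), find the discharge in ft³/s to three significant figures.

1410 ft³/s

A = (b + z·y)·y = (24.46 + 2.2×6.55)×6.55 = 254.6 ft²
P = b + 2y√(1+z²) = 24.46 + 2×6.55×√(1+2.2²) = 56.12 ft
R = A/P = 254.6/56.12 = 4.537 ft
Q = (1.486/n)·A·R^(2/3)·S^(1/2) = (1.486/0.014) × 254.6 × 4.537^(2/3) × 0.00036^(1/2) = 1405 ft³/s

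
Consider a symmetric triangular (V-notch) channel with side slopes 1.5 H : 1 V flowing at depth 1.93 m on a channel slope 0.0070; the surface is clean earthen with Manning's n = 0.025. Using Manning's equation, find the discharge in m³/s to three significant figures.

16.2 m³/s

A = z·y² = 1.5×1.93² = 5.587 m²
P = 2y√(1+z²) = 2×1.93×√(1+1.5²) = 6.959 m
R = A/P = 5.587/6.959 = 0.8029 m
Q = (1/n)·A·R^(2/3)·S^(1/2) = (1/0.025) × 5.587 × 0.8029^(2/3) × 0.0070^(1/2) = 16.15 m³/s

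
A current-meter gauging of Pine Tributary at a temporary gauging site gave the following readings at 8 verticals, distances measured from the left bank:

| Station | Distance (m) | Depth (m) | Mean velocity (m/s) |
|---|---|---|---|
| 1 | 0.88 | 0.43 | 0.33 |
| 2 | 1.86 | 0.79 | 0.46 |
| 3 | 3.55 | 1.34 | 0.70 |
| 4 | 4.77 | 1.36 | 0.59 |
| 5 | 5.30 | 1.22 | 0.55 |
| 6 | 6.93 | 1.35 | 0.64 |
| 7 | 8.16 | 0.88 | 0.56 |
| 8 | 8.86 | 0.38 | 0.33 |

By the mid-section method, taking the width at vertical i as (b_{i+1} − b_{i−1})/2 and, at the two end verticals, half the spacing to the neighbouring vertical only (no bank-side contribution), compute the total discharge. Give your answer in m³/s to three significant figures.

w_1 = (1.86 − 0.88)/2 = 0.49 m; q_1 = 0.33 × 0.43 × 0.49 = 0.06953 m³/s
w_2 = (3.55 − 0.88)/2 = 1.335 m; q_2 = 0.46 × 0.79 × 1.335 = 0.4851 m³/s
w_3 = (4.77 − 1.86)/2 = 1.455 m; q_3 = 0.70 × 1.34 × 1.455 = 1.365 m³/s
w_4 = (5.30 − 3.55)/2 = 0.875 m; q_4 = 0.59 × 1.36 × 0.875 = 0.7021 m³/s
w_5 = (6.93 − 4.77)/2 = 1.08 m; q_5 = 0.55 × 1.22 × 1.08 = 0.7247 m³/s
w_6 = (8.16 − 5.30)/2 = 1.43 m; q_6 = 0.64 × 1.35 × 1.43 = 1.236 m³/s
w_7 = (8.86 − 6.93)/2 = 0.965 m; q_7 = 0.56 × 0.88 × 0.965 = 0.4756 m³/s
w_8 = (8.86 − 8.16)/2 = 0.35 m; q_8 = 0.33 × 0.38 × 0.35 = 0.04389 m³/s
Q = Σ qᵢ = 5.101 m³/s

5.10 m³/s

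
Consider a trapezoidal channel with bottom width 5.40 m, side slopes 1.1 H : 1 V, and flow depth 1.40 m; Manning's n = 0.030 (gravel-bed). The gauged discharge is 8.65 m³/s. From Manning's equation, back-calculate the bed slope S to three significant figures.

0.000698

A = (b + z·y)·y = (5.40 + 1.1×1.40)×1.40 = 9.716 m²
P = b + 2y√(1+z²) = 5.40 + 2×1.40×√(1+1.1²) = 9.562 m
R = A/P = 9.716/9.562 = 1.016 m
S = (Q·n / (1·A·R^(2/3)))² = (8.65×0.030 / (1×9.716×1.011))² = 0.0006984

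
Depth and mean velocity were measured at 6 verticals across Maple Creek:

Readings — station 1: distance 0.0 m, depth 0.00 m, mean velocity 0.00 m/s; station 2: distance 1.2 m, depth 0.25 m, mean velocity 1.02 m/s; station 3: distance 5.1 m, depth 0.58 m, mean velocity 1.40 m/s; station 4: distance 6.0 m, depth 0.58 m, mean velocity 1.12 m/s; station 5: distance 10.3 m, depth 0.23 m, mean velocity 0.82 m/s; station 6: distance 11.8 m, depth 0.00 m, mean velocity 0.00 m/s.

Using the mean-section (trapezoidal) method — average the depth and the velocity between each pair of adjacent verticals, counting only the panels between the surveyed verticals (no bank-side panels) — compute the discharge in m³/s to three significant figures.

4.45 m³/s

Panel 1-2: Δb = 1.2 m, d̄ = (0.00+0.25)/2 = 0.125, v̄ = (0.00+1.02)/2 = 0.51 → q = 1.2×0.125×0.51 = 0.07650 m³/s
Panel 2-3: Δb = 3.9 m, d̄ = (0.25+0.58)/2 = 0.415, v̄ = (1.02+1.40)/2 = 1.21 → q = 3.9×0.415×1.21 = 1.958 m³/s
Panel 3-4: Δb = 0.9 m, d̄ = (0.58+0.58)/2 = 0.58, v̄ = (1.40+1.12)/2 = 1.26 → q = 0.9×0.58×1.26 = 0.6577 m³/s
Panel 4-5: Δb = 4.3 m, d̄ = (0.58+0.23)/2 = 0.405, v̄ = (1.12+0.82)/2 = 0.97 → q = 4.3×0.405×0.97 = 1.689 m³/s
Panel 5-6: Δb = 1.5 m, d̄ = (0.23+0.00)/2 = 0.115, v̄ = (0.82+0.00)/2 = 0.41 → q = 1.5×0.115×0.41 = 0.07073 m³/s
Q = Σ q = 4.453 m³/s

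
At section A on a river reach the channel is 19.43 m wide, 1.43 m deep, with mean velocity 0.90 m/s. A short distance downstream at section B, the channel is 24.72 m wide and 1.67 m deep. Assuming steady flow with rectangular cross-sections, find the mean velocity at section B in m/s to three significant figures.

Q = A₁V₁ = (19.43×1.43) × 0.90 = 25.01 m³/s
A₂ = 24.72 × 1.67 = 41.28 m²
V₂ = Q/A₂ = 25.01/41.28 = 0.6057 m/s

0.606 m/s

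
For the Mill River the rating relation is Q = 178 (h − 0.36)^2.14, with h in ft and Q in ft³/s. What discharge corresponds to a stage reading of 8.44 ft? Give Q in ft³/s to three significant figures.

Q = 178 × (8.44 − 0.36)^2.14 = 178 × 8.08^2.14 = 15570 ft³/s

15600 ft³/s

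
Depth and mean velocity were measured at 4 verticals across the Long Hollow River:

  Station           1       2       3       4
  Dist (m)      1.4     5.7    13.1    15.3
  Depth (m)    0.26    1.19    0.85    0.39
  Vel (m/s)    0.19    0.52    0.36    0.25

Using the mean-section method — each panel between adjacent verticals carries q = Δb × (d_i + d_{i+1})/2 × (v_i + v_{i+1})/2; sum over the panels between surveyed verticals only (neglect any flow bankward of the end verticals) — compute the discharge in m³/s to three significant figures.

Panel 1-2: Δb = 4.3 m, d̄ = (0.26+1.19)/2 = 0.725, v̄ = (0.19+0.52)/2 = 0.355 → q = 4.3×0.725×0.355 = 1.107 m³/s
Panel 2-3: Δb = 7.4 m, d̄ = (1.19+0.85)/2 = 1.02, v̄ = (0.52+0.36)/2 = 0.44 → q = 7.4×1.02×0.44 = 3.321 m³/s
Panel 3-4: Δb = 2.2 m, d̄ = (0.85+0.39)/2 = 0.62, v̄ = (0.36+0.25)/2 = 0.305 → q = 2.2×0.62×0.305 = 0.4160 m³/s
Q = Σ q = 4.844 m³/s

4.84 m³/s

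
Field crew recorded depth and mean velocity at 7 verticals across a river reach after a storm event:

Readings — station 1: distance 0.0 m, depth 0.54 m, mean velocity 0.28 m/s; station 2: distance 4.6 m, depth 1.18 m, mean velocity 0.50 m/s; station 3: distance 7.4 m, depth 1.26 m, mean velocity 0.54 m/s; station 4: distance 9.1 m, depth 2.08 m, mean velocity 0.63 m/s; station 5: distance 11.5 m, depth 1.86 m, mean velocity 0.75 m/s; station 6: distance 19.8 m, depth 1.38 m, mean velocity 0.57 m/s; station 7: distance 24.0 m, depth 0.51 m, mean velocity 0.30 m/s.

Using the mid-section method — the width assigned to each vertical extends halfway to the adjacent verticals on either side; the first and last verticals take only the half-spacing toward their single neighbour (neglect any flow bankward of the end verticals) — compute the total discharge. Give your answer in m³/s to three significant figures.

w_1 = (4.6 − 0.0)/2 = 2.3 m; q_1 = 0.28 × 0.54 × 2.3 = 0.3478 m³/s
w_2 = (7.4 − 0.0)/2 = 3.7 m; q_2 = 0.50 × 1.18 × 3.7 = 2.183 m³/s
w_3 = (9.1 − 4.6)/2 = 2.25 m; q_3 = 0.54 × 1.26 × 2.25 = 1.531 m³/s
w_4 = (11.5 − 7.4)/2 = 2.05 m; q_4 = 0.63 × 2.08 × 2.05 = 2.686 m³/s
w_5 = (19.8 − 9.1)/2 = 5.35 m; q_5 = 0.75 × 1.86 × 5.35 = 7.463 m³/s
w_6 = (24.0 − 11.5)/2 = 6.25 m; q_6 = 0.57 × 1.38 × 6.25 = 4.916 m³/s
w_7 = (24.0 − 19.8)/2 = 2.1 m; q_7 = 0.30 × 0.51 × 2.1 = 0.3213 m³/s
Q = Σ qᵢ = 19.45 m³/s

19.4 m³/s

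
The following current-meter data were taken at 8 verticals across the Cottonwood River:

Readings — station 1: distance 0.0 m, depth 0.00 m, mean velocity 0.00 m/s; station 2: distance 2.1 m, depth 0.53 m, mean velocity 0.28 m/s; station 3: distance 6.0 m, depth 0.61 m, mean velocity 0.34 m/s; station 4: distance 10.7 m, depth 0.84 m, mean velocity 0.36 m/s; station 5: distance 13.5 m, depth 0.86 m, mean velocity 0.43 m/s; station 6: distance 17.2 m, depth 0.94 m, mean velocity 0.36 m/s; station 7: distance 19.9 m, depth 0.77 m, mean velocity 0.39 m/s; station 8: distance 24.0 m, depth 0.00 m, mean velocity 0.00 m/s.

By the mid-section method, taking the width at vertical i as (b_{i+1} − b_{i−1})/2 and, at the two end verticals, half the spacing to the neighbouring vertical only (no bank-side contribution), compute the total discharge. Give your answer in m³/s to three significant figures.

5.78 m³/s

w_2 = (6.0 − 0.0)/2 = 3 m; q_2 = 0.28 × 0.53 × 3 = 0.4452 m³/s
w_3 = (10.7 − 2.1)/2 = 4.3 m; q_3 = 0.34 × 0.61 × 4.3 = 0.8918 m³/s
w_4 = (13.5 − 6.0)/2 = 3.75 m; q_4 = 0.36 × 0.84 × 3.75 = 1.134 m³/s
w_5 = (17.2 − 10.7)/2 = 3.25 m; q_5 = 0.43 × 0.86 × 3.25 = 1.202 m³/s
w_6 = (19.9 − 13.5)/2 = 3.2 m; q_6 = 0.36 × 0.94 × 3.2 = 1.083 m³/s
w_7 = (24.0 − 17.2)/2 = 3.4 m; q_7 = 0.39 × 0.77 × 3.4 = 1.021 m³/s
Stations 1, 8 contribute zero (depth or velocity is 0).
Q = Σ qᵢ = 5.777 m³/s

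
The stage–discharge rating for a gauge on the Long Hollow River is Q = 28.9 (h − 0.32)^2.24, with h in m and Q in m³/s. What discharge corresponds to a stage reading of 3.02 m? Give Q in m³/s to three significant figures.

Q = 28.9 × (3.02 − 0.32)^2.24 = 28.9 × 2.7^2.24 = 267.4 m³/s

267 m³/s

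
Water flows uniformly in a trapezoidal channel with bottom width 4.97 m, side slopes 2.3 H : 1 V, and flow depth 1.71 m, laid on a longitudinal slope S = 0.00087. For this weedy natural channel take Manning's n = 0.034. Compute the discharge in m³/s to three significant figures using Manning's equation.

14.3 m³/s

A = (b + z·y)·y = (4.97 + 2.3×1.71)×1.71 = 15.22 m²
P = b + 2y√(1+z²) = 4.97 + 2×1.71×√(1+2.3²) = 13.55 m
R = A/P = 15.22/13.55 = 1.124 m
Q = (1/n)·A·R^(2/3)·S^(1/2) = (1/0.034) × 15.22 × 1.124^(2/3) × 0.00087^(1/2) = 14.28 m³/s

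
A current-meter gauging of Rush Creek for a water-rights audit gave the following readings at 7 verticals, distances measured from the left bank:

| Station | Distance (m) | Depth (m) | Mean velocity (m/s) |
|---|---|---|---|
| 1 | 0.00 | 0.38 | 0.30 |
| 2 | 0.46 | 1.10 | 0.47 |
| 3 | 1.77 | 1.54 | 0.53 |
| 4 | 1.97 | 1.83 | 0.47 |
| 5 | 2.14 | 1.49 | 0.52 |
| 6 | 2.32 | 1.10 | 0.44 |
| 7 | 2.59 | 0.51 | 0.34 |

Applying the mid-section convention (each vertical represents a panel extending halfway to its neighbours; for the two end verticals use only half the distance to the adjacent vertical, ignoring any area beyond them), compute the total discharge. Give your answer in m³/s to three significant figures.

1.53 m³/s

w_1 = (0.46 − 0.00)/2 = 0.23 m; q_1 = 0.30 × 0.38 × 0.23 = 0.02622 m³/s
w_2 = (1.77 − 0.00)/2 = 0.885 m; q_2 = 0.47 × 1.10 × 0.885 = 0.4575 m³/s
w_3 = (1.97 − 0.46)/2 = 0.755 m; q_3 = 0.53 × 1.54 × 0.755 = 0.6162 m³/s
w_4 = (2.14 − 1.77)/2 = 0.185 m; q_4 = 0.47 × 1.83 × 0.185 = 0.1591 m³/s
w_5 = (2.32 − 1.97)/2 = 0.175 m; q_5 = 0.52 × 1.49 × 0.175 = 0.1356 m³/s
w_6 = (2.59 − 2.14)/2 = 0.225 m; q_6 = 0.44 × 1.10 × 0.225 = 0.1089 m³/s
w_7 = (2.59 − 2.32)/2 = 0.135 m; q_7 = 0.34 × 0.51 × 0.135 = 0.02341 m³/s
Q = Σ qᵢ = 1.527 m³/s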